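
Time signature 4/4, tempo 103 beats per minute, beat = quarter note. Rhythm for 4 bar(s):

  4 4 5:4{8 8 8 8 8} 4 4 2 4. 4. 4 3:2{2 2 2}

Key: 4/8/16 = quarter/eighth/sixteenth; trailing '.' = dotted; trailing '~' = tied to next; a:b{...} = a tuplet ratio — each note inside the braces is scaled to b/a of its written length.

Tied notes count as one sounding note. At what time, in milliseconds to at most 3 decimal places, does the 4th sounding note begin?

note 4 onset = 12/5b = 1398.058ms

1. 0.0ms @ 0 + 582.524ms (1)
2. 582.524ms @ 1 + 582.524ms (1)
3. 1165.049ms @ 2 + 233.01ms (2/5)
4. 1398.058ms @ 12/5 + 233.01ms (2/5)
5. 1631.068ms @ 14/5 + 233.01ms (2/5)
6. 1864.078ms @ 16/5 + 233.01ms (2/5)
7. 2097.087ms @ 18/5 + 233.01ms (2/5)
8. 2330.097ms @ 4 + 582.524ms (1)
9. 2912.621ms @ 5 + 582.524ms (1)
10. 3495.146ms @ 6 + 1165.049ms (2)
11. 4660.194ms @ 8 + 873.786ms (3/2)
12. 5533.981ms @ 19/2 + 873.786ms (3/2)
13. 6407.767ms @ 11 + 582.524ms (1)
14. 6990.291ms @ 12 + 776.699ms (4/3)
15. 7766.99ms @ 40/3 + 776.699ms (4/3)
16. 8543.689ms @ 44/3 + 776.699ms (4/3)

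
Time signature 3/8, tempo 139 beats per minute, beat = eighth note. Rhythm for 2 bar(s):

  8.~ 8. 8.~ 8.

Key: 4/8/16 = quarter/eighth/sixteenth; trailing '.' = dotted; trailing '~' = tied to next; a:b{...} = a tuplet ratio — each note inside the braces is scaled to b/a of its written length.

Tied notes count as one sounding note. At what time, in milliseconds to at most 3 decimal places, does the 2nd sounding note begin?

1. 0.0ms @ 0 + 1294.964ms (3)
2. 1294.964ms @ 3 + 1294.964ms (3)

note 2 onset = 3b = 1294.964ms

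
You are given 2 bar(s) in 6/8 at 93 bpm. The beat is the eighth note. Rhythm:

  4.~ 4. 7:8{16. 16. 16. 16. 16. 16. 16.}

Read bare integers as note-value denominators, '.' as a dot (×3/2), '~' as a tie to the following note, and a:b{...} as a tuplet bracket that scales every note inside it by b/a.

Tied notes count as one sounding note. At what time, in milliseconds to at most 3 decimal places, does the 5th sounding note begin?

note 5 onset = 60/7b = 5529.954ms

1. 0.0ms @ 0 + 3870.968ms (6)
2. 3870.968ms @ 6 + 552.995ms (6/7)
3. 4423.963ms @ 48/7 + 552.995ms (6/7)
4. 4976.959ms @ 54/7 + 552.995ms (6/7)
5. 5529.954ms @ 60/7 + 552.995ms (6/7)
6. 6082.949ms @ 66/7 + 552.995ms (6/7)
7. 6635.945ms @ 72/7 + 552.995ms (6/7)
8. 7188.94ms @ 78/7 + 552.995ms (6/7)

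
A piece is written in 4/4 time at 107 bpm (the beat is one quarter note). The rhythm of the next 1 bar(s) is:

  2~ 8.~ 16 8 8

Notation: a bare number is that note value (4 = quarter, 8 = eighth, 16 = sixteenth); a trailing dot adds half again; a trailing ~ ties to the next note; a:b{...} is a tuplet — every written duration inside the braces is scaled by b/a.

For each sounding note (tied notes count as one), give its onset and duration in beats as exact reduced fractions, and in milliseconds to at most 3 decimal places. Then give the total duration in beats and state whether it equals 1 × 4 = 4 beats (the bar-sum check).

1) 0.0ms=0b +1682.243ms=3b
2) 1682.243ms=3b +280.374ms=1/2b
3) 1962.617ms=7/2b +280.374ms=1/2b
Σ=4b of 4 (107bpm 4/4) — PASS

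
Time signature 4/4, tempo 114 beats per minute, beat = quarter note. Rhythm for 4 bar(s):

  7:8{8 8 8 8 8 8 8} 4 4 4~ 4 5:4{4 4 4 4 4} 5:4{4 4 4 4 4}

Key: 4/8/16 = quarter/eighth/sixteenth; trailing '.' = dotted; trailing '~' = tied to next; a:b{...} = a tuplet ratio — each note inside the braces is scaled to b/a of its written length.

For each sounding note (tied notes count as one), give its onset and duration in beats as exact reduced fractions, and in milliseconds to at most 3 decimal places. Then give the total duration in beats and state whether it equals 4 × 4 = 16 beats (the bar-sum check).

1) 0.0ms=0b +300.752ms=4/7b
2) 300.752ms=4/7b +300.752ms=4/7b
3) 601.504ms=8/7b +300.752ms=4/7b
4) 902.256ms=12/7b +300.752ms=4/7b
5) 1203.008ms=16/7b +300.752ms=4/7b
6) 1503.759ms=20/7b +300.752ms=4/7b
7) 1804.511ms=24/7b +300.752ms=4/7b
8) 2105.263ms=4b +526.316ms=1b
9) 2631.579ms=5b +526.316ms=1b
10) 3157.895ms=6b +1052.632ms=2b
11) 4210.526ms=8b +421.053ms=4/5b
12) 4631.579ms=44/5b +421.053ms=4/5b
13) 5052.632ms=48/5b +421.053ms=4/5b
14) 5473.684ms=52/5b +421.053ms=4/5b
15) 5894.737ms=56/5b +421.053ms=4/5b
16) 6315.789ms=12b +421.053ms=4/5b
17) 6736.842ms=64/5b +421.053ms=4/5b
18) 7157.895ms=68/5b +421.053ms=4/5b
19) 7578.947ms=72/5b +421.053ms=4/5b
20) 8000.0ms=76/5b +421.053ms=4/5b
Σ=16b of 16 (114bpm 4/4) — PASS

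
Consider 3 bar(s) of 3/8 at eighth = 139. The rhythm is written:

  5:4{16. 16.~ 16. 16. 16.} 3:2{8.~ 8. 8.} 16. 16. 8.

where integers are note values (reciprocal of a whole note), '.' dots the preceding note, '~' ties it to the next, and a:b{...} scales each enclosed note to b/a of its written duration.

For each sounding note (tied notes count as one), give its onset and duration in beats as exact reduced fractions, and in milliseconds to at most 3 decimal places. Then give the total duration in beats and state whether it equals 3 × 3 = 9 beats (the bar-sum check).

1) 0.0ms=0b +258.993ms=3/5b
2) 258.993ms=3/5b +517.986ms=6/5b
3) 776.978ms=9/5b +258.993ms=3/5b
4) 1035.971ms=12/5b +258.993ms=3/5b
5) 1294.964ms=3b +863.309ms=2b
6) 2158.273ms=5b +431.655ms=1b
7) 2589.928ms=6b +323.741ms=3/4b
8) 2913.669ms=27/4b +323.741ms=3/4b
9) 3237.41ms=15/2b +647.482ms=3/2b
Σ=9b of 9 (139bpm 3/8) — PASS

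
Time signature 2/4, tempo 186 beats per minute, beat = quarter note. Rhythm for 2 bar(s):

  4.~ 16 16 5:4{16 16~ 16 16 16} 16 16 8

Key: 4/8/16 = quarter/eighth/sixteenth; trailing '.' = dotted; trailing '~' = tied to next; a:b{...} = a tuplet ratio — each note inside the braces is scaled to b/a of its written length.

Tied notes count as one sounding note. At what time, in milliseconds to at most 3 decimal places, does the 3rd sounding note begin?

1. 0.0ms @ 0 + 564.516ms (7/4)
2. 564.516ms @ 7/4 + 80.645ms (1/4)
3. 645.161ms @ 2 + 64.516ms (1/5)
4. 709.677ms @ 11/5 + 129.032ms (2/5)
5. 838.71ms @ 13/5 + 64.516ms (1/5)
6. 903.226ms @ 14/5 + 64.516ms (1/5)
7. 967.742ms @ 3 + 80.645ms (1/4)
8. 1048.387ms @ 13/4 + 80.645ms (1/4)
9. 1129.032ms @ 7/2 + 161.29ms (1/2)

note 3 onset = 2b = 645.161ms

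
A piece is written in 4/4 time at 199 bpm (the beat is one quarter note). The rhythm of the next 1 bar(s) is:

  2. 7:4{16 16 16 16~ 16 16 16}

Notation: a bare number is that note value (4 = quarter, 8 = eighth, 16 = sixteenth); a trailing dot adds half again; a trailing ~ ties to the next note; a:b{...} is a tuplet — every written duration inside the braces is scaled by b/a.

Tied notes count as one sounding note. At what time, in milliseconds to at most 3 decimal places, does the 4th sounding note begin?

note 4 onset = 23/7b = 990.668ms

1. 0.0ms @ 0 + 904.523ms (3)
2. 904.523ms @ 3 + 43.073ms (1/7)
3. 947.595ms @ 22/7 + 43.073ms (1/7)
4. 990.668ms @ 23/7 + 43.073ms (1/7)
5. 1033.74ms @ 24/7 + 86.145ms (2/7)
6. 1119.885ms @ 26/7 + 43.073ms (1/7)
7. 1162.958ms @ 27/7 + 43.073ms (1/7)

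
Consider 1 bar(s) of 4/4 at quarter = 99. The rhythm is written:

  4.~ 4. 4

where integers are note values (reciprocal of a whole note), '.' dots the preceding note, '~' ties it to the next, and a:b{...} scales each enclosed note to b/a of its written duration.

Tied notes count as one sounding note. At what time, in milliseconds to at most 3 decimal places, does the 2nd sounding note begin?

1. 0.0ms @ 0 + 1818.182ms (3)
2. 1818.182ms @ 3 + 606.061ms (1)

note 2 onset = 3b = 1818.182ms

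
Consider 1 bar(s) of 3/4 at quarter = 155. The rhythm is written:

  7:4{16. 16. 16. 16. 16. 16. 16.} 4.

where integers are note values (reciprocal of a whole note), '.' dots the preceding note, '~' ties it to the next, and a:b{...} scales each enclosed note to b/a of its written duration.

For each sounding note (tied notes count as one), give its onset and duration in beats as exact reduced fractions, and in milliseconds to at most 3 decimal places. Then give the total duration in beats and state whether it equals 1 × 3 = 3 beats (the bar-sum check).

1) 0.0ms=0b +82.949ms=3/14b
2) 82.949ms=3/14b +82.949ms=3/14b
3) 165.899ms=3/7b +82.949ms=3/14b
4) 248.848ms=9/14b +82.949ms=3/14b
5) 331.797ms=6/7b +82.949ms=3/14b
6) 414.747ms=15/14b +82.949ms=3/14b
7) 497.696ms=9/7b +82.949ms=3/14b
8) 580.645ms=3/2b +580.645ms=3/2b
Σ=3b of 3 (155bpm 3/4) — PASS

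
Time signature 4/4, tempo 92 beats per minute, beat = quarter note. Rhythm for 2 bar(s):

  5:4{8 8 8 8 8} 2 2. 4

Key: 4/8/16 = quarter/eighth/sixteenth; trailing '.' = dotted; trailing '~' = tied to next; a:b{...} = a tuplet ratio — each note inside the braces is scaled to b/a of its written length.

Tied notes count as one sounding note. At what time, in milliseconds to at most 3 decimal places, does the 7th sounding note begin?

note 7 onset = 4b = 2608.696ms

1. 0.0ms @ 0 + 260.87ms (2/5)
2. 260.87ms @ 2/5 + 260.87ms (2/5)
3. 521.739ms @ 4/5 + 260.87ms (2/5)
4. 782.609ms @ 6/5 + 260.87ms (2/5)
5. 1043.478ms @ 8/5 + 260.87ms (2/5)
6. 1304.348ms @ 2 + 1304.348ms (2)
7. 2608.696ms @ 4 + 1956.522ms (3)
8. 4565.217ms @ 7 + 652.174ms (1)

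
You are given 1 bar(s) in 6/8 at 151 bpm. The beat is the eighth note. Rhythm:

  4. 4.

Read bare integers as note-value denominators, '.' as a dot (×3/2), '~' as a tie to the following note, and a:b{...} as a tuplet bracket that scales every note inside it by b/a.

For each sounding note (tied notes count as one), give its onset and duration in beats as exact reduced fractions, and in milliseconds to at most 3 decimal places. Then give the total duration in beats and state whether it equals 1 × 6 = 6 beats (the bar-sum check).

1) 0.0ms=0b +1192.053ms=3b
2) 1192.053ms=3b +1192.053ms=3b
Σ=6b of 6 (151bpm 6/8) — PASS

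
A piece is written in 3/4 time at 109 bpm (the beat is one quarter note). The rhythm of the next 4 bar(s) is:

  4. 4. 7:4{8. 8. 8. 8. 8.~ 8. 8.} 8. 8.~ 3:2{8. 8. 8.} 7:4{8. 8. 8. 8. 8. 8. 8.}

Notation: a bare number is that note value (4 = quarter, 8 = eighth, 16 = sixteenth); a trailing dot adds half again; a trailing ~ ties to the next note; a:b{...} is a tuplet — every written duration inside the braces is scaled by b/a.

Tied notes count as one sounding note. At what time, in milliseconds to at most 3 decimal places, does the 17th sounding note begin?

1. 0.0ms @ 0 + 825.688ms (3/2)
2. 825.688ms @ 3/2 + 825.688ms (3/2)
3. 1651.376ms @ 3 + 235.911ms (3/7)
4. 1887.287ms @ 24/7 + 235.911ms (3/7)
5. 2123.198ms @ 27/7 + 235.911ms (3/7)
6. 2359.109ms @ 30/7 + 235.911ms (3/7)
7. 2595.02ms @ 33/7 + 471.822ms (6/7)
8. 3066.841ms @ 39/7 + 235.911ms (3/7)
9. 3302.752ms @ 6 + 412.844ms (3/4)
10. 3715.596ms @ 27/4 + 688.073ms (5/4)
11. 4403.67ms @ 8 + 275.229ms (1/2)
12. 4678.899ms @ 17/2 + 275.229ms (1/2)
13. 4954.128ms @ 9 + 235.911ms (3/7)
14. 5190.039ms @ 66/7 + 235.911ms (3/7)
15. 5425.95ms @ 69/7 + 235.911ms (3/7)
16. 5661.861ms @ 72/7 + 235.911ms (3/7)
17. 5897.772ms @ 75/7 + 235.911ms (3/7)
18. 6133.683ms @ 78/7 + 235.911ms (3/7)
19. 6369.594ms @ 81/7 + 235.911ms (3/7)

note 17 onset = 75/7b = 5897.772ms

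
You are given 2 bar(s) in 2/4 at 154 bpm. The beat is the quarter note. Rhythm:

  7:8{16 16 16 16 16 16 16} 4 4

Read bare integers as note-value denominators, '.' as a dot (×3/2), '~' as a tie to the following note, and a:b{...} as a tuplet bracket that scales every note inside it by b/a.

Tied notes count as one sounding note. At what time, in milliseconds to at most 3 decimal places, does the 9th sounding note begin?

1. 0.0ms @ 0 + 111.317ms (2/7)
2. 111.317ms @ 2/7 + 111.317ms (2/7)
3. 222.635ms @ 4/7 + 111.317ms (2/7)
4. 333.952ms @ 6/7 + 111.317ms (2/7)
5. 445.269ms @ 8/7 + 111.317ms (2/7)
6. 556.586ms @ 10/7 + 111.317ms (2/7)
7. 667.904ms @ 12/7 + 111.317ms (2/7)
8. 779.221ms @ 2 + 389.61ms (1)
9. 1168.831ms @ 3 + 389.61ms (1)

note 9 onset = 3b = 1168.831ms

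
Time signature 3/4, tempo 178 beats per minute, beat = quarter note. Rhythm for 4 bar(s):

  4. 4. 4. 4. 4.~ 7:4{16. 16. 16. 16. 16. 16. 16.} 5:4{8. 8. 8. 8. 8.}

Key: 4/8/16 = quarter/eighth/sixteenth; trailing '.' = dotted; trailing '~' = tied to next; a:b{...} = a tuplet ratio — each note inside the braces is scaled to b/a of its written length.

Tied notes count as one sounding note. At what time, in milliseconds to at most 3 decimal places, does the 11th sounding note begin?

1. 0.0ms @ 0 + 505.618ms (3/2)
2. 505.618ms @ 3/2 + 505.618ms (3/2)
3. 1011.236ms @ 3 + 505.618ms (3/2)
4. 1516.854ms @ 9/2 + 505.618ms (3/2)
5. 2022.472ms @ 6 + 577.849ms (12/7)
6. 2600.321ms @ 54/7 + 72.231ms (3/14)
7. 2672.552ms @ 111/14 + 72.231ms (3/14)
8. 2744.783ms @ 57/7 + 72.231ms (3/14)
9. 2817.014ms @ 117/14 + 72.231ms (3/14)
10. 2889.246ms @ 60/7 + 72.231ms (3/14)
11. 2961.477ms @ 123/14 + 72.231ms (3/14)
12. 3033.708ms @ 9 + 202.247ms (3/5)
13. 3235.955ms @ 48/5 + 202.247ms (3/5)
14. 3438.202ms @ 51/5 + 202.247ms (3/5)
15. 3640.449ms @ 54/5 + 202.247ms (3/5)
16. 3842.697ms @ 57/5 + 202.247ms (3/5)

note 11 onset = 123/14b = 2961.477ms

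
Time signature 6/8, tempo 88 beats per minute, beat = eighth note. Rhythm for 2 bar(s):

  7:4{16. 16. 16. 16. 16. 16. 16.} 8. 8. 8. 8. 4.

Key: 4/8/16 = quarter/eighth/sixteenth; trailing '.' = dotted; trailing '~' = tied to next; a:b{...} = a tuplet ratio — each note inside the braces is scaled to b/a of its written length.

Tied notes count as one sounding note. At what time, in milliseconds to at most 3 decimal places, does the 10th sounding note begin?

1. 0.0ms @ 0 + 292.208ms (3/7)
2. 292.208ms @ 3/7 + 292.208ms (3/7)
3. 584.416ms @ 6/7 + 292.208ms (3/7)
4. 876.623ms @ 9/7 + 292.208ms (3/7)
5. 1168.831ms @ 12/7 + 292.208ms (3/7)
6. 1461.039ms @ 15/7 + 292.208ms (3/7)
7. 1753.247ms @ 18/7 + 292.208ms (3/7)
8. 2045.455ms @ 3 + 1022.727ms (3/2)
9. 3068.182ms @ 9/2 + 1022.727ms (3/2)
10. 4090.909ms @ 6 + 1022.727ms (3/2)
11. 5113.636ms @ 15/2 + 1022.727ms (3/2)
12. 6136.364ms @ 9 + 2045.455ms (3)

note 10 onset = 6b = 4090.909ms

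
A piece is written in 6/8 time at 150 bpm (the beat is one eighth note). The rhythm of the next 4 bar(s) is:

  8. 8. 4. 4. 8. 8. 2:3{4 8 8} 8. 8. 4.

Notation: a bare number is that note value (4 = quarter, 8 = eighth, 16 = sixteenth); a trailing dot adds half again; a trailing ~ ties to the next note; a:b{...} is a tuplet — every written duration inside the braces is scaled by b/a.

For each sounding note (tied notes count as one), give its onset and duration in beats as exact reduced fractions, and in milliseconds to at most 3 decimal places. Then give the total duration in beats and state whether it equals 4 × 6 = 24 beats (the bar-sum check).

1) 0.0ms=0b +600.0ms=3/2b
2) 600.0ms=3/2b +600.0ms=3/2b
3) 1200.0ms=3b +1200.0ms=3b
4) 2400.0ms=6b +1200.0ms=3b
5) 3600.0ms=9b +600.0ms=3/2b
6) 4200.0ms=21/2b +600.0ms=3/2b
7) 4800.0ms=12b +1200.0ms=3b
8) 6000.0ms=15b +600.0ms=3/2b
9) 6600.0ms=33/2b +600.0ms=3/2b
10) 7200.0ms=18b +600.0ms=3/2b
11) 7800.0ms=39/2b +600.0ms=3/2b
12) 8400.0ms=21b +1200.0ms=3b
Σ=24b of 24 (150bpm 6/8) — PASS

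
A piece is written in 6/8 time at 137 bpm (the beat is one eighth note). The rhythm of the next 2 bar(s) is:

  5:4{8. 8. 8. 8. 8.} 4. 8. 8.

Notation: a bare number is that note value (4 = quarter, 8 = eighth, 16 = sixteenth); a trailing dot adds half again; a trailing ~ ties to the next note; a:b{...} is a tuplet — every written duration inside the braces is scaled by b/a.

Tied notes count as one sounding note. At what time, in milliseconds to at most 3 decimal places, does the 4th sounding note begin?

note 4 onset = 18/5b = 1576.642ms

1. 0.0ms @ 0 + 525.547ms (6/5)
2. 525.547ms @ 6/5 + 525.547ms (6/5)
3. 1051.095ms @ 12/5 + 525.547ms (6/5)
4. 1576.642ms @ 18/5 + 525.547ms (6/5)
5. 2102.19ms @ 24/5 + 525.547ms (6/5)
6. 2627.737ms @ 6 + 1313.869ms (3)
7. 3941.606ms @ 9 + 656.934ms (3/2)
8. 4598.54ms @ 21/2 + 656.934ms (3/2)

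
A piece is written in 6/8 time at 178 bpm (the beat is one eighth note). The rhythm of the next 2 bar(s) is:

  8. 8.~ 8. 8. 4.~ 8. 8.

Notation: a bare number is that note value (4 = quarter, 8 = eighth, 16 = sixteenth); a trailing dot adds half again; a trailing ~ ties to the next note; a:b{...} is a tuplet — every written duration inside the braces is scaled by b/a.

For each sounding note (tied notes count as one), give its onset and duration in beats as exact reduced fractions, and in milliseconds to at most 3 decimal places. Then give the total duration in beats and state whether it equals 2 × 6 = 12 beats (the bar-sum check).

1) 0.0ms=0b +505.618ms=3/2b
2) 505.618ms=3/2b +1011.236ms=3b
3) 1516.854ms=9/2b +505.618ms=3/2b
4) 2022.472ms=6b +1516.854ms=9/2b
5) 3539.326ms=21/2b +505.618ms=3/2b
Σ=12b of 12 (178bpm 6/8) — PASS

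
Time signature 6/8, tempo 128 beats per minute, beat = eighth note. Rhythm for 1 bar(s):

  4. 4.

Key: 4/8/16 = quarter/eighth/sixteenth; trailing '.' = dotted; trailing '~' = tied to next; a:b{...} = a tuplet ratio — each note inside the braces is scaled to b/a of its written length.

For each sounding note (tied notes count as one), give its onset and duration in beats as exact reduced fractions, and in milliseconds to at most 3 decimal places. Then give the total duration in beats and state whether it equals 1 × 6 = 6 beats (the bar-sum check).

1) 0.0ms=0b +1406.25ms=3b
2) 1406.25ms=3b +1406.25ms=3b
Σ=6b of 6 (128bpm 6/8) — PASS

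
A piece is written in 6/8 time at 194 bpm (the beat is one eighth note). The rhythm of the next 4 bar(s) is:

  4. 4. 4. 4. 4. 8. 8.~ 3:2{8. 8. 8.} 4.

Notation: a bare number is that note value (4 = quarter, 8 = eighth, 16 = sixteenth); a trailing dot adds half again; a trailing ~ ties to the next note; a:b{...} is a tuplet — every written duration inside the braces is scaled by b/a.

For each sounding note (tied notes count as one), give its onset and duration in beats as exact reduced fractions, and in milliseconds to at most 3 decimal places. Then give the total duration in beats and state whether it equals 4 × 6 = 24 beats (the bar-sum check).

1) 0.0ms=0b +927.835ms=3b
2) 927.835ms=3b +927.835ms=3b
3) 1855.67ms=6b +927.835ms=3b
4) 2783.505ms=9b +927.835ms=3b
5) 3711.34ms=12b +927.835ms=3b
6) 4639.175ms=15b +463.918ms=3/2b
7) 5103.093ms=33/2b +773.196ms=5/2b
8) 5876.289ms=19b +309.278ms=1b
9) 6185.567ms=20b +309.278ms=1b
10) 6494.845ms=21b +927.835ms=3b
Σ=24b of 24 (194bpm 6/8) — PASS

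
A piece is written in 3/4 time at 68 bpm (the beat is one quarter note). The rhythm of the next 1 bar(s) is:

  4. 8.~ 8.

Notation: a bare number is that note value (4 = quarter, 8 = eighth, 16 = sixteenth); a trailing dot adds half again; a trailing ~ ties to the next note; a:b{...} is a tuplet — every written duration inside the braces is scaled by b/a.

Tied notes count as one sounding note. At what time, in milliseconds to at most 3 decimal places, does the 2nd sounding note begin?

1. 0.0ms @ 0 + 1323.529ms (3/2)
2. 1323.529ms @ 3/2 + 1323.529ms (3/2)

note 2 onset = 3/2b = 1323.529ms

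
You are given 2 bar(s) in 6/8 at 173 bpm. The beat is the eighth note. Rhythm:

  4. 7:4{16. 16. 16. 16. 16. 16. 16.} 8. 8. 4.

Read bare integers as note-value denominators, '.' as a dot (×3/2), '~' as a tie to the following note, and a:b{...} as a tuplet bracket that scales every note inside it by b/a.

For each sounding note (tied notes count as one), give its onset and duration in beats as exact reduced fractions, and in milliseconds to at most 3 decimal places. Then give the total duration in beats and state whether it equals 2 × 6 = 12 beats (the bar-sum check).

1) 0.0ms=0b +1040.462ms=3b
2) 1040.462ms=3b +148.637ms=3/7b
3) 1189.1ms=24/7b +148.637ms=3/7b
4) 1337.737ms=27/7b +148.637ms=3/7b
5) 1486.375ms=30/7b +148.637ms=3/7b
6) 1635.012ms=33/7b +148.637ms=3/7b
7) 1783.65ms=36/7b +148.637ms=3/7b
8) 1932.287ms=39/7b +148.637ms=3/7b
9) 2080.925ms=6b +520.231ms=3/2b
10) 2601.156ms=15/2b +520.231ms=3/2b
11) 3121.387ms=9b +1040.462ms=3b
Σ=12b of 12 (173bpm 6/8) — PASS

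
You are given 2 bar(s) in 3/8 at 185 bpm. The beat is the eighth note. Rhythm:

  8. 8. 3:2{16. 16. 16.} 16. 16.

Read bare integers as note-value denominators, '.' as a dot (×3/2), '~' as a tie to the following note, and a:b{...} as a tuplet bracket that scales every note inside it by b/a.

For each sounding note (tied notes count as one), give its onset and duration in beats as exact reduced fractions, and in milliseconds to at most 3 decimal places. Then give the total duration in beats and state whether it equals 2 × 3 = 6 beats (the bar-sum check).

1) 0.0ms=0b +486.486ms=3/2b
2) 486.486ms=3/2b +486.486ms=3/2b
3) 972.973ms=3b +162.162ms=1/2b
4) 1135.135ms=7/2b +162.162ms=1/2b
5) 1297.297ms=4b +162.162ms=1/2b
6) 1459.459ms=9/2b +243.243ms=3/4b
7) 1702.703ms=21/4b +243.243ms=3/4b
Σ=6b of 6 (185bpm 3/8) — PASS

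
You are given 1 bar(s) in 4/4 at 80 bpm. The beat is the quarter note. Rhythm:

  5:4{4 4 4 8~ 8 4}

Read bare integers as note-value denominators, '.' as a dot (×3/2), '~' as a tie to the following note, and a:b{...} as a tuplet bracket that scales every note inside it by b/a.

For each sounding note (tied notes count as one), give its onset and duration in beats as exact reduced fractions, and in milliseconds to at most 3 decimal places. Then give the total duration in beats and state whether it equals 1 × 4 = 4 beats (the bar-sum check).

1) 0.0ms=0b +600.0ms=4/5b
2) 600.0ms=4/5b +600.0ms=4/5b
3) 1200.0ms=8/5b +600.0ms=4/5b
4) 1800.0ms=12/5b +600.0ms=4/5b
5) 2400.0ms=16/5b +600.0ms=4/5b
Σ=4b of 4 (80bpm 4/4) — PASS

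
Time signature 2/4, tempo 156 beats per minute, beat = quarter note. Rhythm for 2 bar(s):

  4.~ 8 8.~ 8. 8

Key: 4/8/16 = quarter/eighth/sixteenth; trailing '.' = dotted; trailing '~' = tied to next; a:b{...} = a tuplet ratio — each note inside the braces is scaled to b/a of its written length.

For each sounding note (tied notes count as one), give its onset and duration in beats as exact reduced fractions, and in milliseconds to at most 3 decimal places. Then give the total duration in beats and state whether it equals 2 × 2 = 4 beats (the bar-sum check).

1) 0.0ms=0b +769.231ms=2b
2) 769.231ms=2b +576.923ms=3/2b
3) 1346.154ms=7/2b +192.308ms=1/2b
Σ=4b of 4 (156bpm 2/4) — PASS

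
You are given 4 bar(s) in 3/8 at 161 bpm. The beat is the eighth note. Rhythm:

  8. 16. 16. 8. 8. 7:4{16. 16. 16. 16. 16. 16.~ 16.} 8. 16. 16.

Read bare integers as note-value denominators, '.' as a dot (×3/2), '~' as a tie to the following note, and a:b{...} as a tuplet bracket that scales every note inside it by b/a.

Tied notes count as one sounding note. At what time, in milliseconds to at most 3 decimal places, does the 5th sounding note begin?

1. 0.0ms @ 0 + 559.006ms (3/2)
2. 559.006ms @ 3/2 + 279.503ms (3/4)
3. 838.509ms @ 9/4 + 279.503ms (3/4)
4. 1118.012ms @ 3 + 559.006ms (3/2)
5. 1677.019ms @ 9/2 + 559.006ms (3/2)
6. 2236.025ms @ 6 + 159.716ms (3/7)
7. 2395.741ms @ 45/7 + 159.716ms (3/7)
8. 2555.457ms @ 48/7 + 159.716ms (3/7)
9. 2715.173ms @ 51/7 + 159.716ms (3/7)
10. 2874.889ms @ 54/7 + 159.716ms (3/7)
11. 3034.605ms @ 57/7 + 319.432ms (6/7)
12. 3354.037ms @ 9 + 559.006ms (3/2)
13. 3913.043ms @ 21/2 + 279.503ms (3/4)
14. 4192.547ms @ 45/4 + 279.503ms (3/4)

note 5 onset = 9/2b = 1677.019ms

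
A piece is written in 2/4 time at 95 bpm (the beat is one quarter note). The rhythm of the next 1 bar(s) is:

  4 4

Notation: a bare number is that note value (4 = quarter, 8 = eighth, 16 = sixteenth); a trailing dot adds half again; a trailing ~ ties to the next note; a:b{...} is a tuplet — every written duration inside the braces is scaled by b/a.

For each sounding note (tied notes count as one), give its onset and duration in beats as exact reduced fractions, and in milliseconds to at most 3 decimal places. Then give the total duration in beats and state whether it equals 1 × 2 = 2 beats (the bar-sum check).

1) 0.0ms=0b +631.579ms=1b
2) 631.579ms=1b +631.579ms=1b
Σ=2b of 2 (95bpm 2/4) — PASS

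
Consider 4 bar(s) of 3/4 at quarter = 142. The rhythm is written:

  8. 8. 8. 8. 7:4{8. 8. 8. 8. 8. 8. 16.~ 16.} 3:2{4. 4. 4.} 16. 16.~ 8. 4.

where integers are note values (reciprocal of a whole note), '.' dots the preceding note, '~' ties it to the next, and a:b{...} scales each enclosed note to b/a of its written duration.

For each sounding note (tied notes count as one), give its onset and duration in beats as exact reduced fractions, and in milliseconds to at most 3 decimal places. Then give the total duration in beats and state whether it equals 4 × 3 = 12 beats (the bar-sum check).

1) 0.0ms=0b +316.901ms=3/4b
2) 316.901ms=3/4b +316.901ms=3/4b
3) 633.803ms=3/2b +316.901ms=3/4b
4) 950.704ms=9/4b +316.901ms=3/4b
5) 1267.606ms=3b +181.087ms=3/7b
6) 1448.692ms=24/7b +181.087ms=3/7b
7) 1629.779ms=27/7b +181.087ms=3/7b
8) 1810.865ms=30/7b +181.087ms=3/7b
9) 1991.952ms=33/7b +181.087ms=3/7b
10) 2173.038ms=36/7b +181.087ms=3/7b
11) 2354.125ms=39/7b +181.087ms=3/7b
12) 2535.211ms=6b +422.535ms=1b
13) 2957.746ms=7b +422.535ms=1b
14) 3380.282ms=8b +422.535ms=1b
15) 3802.817ms=9b +158.451ms=3/8b
16) 3961.268ms=75/8b +475.352ms=9/8b
17) 4436.62ms=21/2b +633.803ms=3/2b
Σ=12b of 12 (142bpm 3/4) — PASS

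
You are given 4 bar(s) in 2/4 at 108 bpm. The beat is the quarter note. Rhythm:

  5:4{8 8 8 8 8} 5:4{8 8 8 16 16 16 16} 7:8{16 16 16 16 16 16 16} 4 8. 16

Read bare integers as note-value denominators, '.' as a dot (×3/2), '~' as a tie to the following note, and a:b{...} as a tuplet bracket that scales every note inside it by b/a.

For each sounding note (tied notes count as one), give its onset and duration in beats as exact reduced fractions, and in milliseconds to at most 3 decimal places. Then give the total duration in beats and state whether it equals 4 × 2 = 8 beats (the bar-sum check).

1) 0.0ms=0b +222.222ms=2/5b
2) 222.222ms=2/5b +222.222ms=2/5b
3) 444.444ms=4/5b +222.222ms=2/5b
4) 666.667ms=6/5b +222.222ms=2/5b
5) 888.889ms=8/5b +222.222ms=2/5b
6) 1111.111ms=2b +222.222ms=2/5b
7) 1333.333ms=12/5b +222.222ms=2/5b
8) 1555.556ms=14/5b +222.222ms=2/5b
9) 1777.778ms=16/5b +111.111ms=1/5b
10) 1888.889ms=17/5b +111.111ms=1/5b
11) 2000.0ms=18/5b +111.111ms=1/5b
12) 2111.111ms=19/5b +111.111ms=1/5b
13) 2222.222ms=4b +158.73ms=2/7b
14) 2380.952ms=30/7b +158.73ms=2/7b
15) 2539.683ms=32/7b +158.73ms=2/7b
16) 2698.413ms=34/7b +158.73ms=2/7b
17) 2857.143ms=36/7b +158.73ms=2/7b
18) 3015.873ms=38/7b +158.73ms=2/7b
19) 3174.603ms=40/7b +158.73ms=2/7b
20) 3333.333ms=6b +555.556ms=1b
21) 3888.889ms=7b +416.667ms=3/4b
22) 4305.556ms=31/4b +138.889ms=1/4b
Σ=8b of 8 (108bpm 2/4) — PASS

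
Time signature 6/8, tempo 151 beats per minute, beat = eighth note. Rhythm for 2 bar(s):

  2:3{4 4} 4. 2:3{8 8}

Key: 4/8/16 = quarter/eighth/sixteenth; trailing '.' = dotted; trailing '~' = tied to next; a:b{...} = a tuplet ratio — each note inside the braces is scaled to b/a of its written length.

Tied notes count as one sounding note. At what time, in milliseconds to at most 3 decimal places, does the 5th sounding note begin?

note 5 onset = 21/2b = 4172.185ms

1. 0.0ms @ 0 + 1192.053ms (3)
2. 1192.053ms @ 3 + 1192.053ms (3)
3. 2384.106ms @ 6 + 1192.053ms (3)
4. 3576.159ms @ 9 + 596.026ms (3/2)
5. 4172.185ms @ 21/2 + 596.026ms (3/2)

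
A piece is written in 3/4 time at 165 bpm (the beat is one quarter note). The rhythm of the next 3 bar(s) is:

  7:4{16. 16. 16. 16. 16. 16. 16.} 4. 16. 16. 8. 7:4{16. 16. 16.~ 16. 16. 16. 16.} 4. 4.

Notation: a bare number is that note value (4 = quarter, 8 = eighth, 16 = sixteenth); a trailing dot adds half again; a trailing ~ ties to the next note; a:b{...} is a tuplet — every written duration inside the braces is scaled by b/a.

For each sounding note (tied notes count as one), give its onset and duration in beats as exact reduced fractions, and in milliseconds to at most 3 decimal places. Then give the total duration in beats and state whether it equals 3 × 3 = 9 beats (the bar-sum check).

1) 0.0ms=0b +77.922ms=3/14b
2) 77.922ms=3/14b +77.922ms=3/14b
3) 155.844ms=3/7b +77.922ms=3/14b
4) 233.766ms=9/14b +77.922ms=3/14b
5) 311.688ms=6/7b +77.922ms=3/14b
6) 389.61ms=15/14b +77.922ms=3/14b
7) 467.532ms=9/7b +77.922ms=3/14b
8) 545.455ms=3/2b +545.455ms=3/2b
9) 1090.909ms=3b +136.364ms=3/8b
10) 1227.273ms=27/8b +136.364ms=3/8b
11) 1363.636ms=15/4b +272.727ms=3/4b
12) 1636.364ms=9/2b +77.922ms=3/14b
13) 1714.286ms=33/7b +77.922ms=3/14b
14) 1792.208ms=69/14b +155.844ms=3/7b
15) 1948.052ms=75/14b +77.922ms=3/14b
16) 2025.974ms=39/7b +77.922ms=3/14b
17) 2103.896ms=81/14b +77.922ms=3/14b
18) 2181.818ms=6b +545.455ms=3/2b
19) 2727.273ms=15/2b +545.455ms=3/2b
Σ=9b of 9 (165bpm 3/4) — PASS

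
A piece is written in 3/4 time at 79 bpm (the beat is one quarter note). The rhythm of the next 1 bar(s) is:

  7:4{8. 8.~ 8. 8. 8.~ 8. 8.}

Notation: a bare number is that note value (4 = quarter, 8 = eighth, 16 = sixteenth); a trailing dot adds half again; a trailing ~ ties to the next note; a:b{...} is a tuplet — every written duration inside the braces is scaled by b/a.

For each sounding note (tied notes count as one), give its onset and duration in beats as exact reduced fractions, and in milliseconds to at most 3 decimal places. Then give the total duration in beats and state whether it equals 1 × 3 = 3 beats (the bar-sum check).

1) 0.0ms=0b +325.497ms=3/7b
2) 325.497ms=3/7b +650.995ms=6/7b
3) 976.492ms=9/7b +325.497ms=3/7b
4) 1301.989ms=12/7b +650.995ms=6/7b
5) 1952.984ms=18/7b +325.497ms=3/7b
Σ=3b of 3 (79bpm 3/4) — PASS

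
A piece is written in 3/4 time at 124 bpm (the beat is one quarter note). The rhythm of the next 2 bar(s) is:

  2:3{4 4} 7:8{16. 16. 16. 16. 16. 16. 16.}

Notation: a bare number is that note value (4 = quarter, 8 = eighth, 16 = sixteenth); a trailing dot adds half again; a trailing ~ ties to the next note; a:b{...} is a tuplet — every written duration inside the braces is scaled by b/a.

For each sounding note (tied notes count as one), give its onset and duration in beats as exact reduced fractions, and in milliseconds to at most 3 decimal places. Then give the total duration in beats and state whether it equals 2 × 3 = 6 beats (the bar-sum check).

1) 0.0ms=0b +725.806ms=3/2b
2) 725.806ms=3/2b +725.806ms=3/2b
3) 1451.613ms=3b +207.373ms=3/7b
4) 1658.986ms=24/7b +207.373ms=3/7b
5) 1866.359ms=27/7b +207.373ms=3/7b
6) 2073.733ms=30/7b +207.373ms=3/7b
7) 2281.106ms=33/7b +207.373ms=3/7b
8) 2488.479ms=36/7b +207.373ms=3/7b
9) 2695.853ms=39/7b +207.373ms=3/7b
Σ=6b of 6 (124bpm 3/4) — PASS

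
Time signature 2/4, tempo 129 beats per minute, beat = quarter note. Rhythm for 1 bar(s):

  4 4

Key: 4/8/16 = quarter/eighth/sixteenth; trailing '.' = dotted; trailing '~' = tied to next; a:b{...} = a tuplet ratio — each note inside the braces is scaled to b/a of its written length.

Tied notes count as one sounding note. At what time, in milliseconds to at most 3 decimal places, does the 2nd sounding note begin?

note 2 onset = 1b = 465.116ms

1. 0.0ms @ 0 + 465.116ms (1)
2. 465.116ms @ 1 + 465.116ms (1)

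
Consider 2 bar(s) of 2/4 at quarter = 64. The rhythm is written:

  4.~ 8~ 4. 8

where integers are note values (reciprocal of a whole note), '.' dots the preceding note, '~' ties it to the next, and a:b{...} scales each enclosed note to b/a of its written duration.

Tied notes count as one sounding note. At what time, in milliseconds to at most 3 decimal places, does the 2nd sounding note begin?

note 2 onset = 7/2b = 3281.25ms

1. 0.0ms @ 0 + 3281.25ms (7/2)
2. 3281.25ms @ 7/2 + 468.75ms (1/2)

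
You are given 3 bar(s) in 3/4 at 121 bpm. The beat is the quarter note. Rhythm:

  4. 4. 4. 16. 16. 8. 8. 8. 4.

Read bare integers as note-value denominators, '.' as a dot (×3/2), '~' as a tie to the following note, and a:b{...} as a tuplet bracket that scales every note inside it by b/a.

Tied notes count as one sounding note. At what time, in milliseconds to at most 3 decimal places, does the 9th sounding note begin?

note 9 onset = 15/2b = 3719.008ms

1. 0.0ms @ 0 + 743.802ms (3/2)
2. 743.802ms @ 3/2 + 743.802ms (3/2)
3. 1487.603ms @ 3 + 743.802ms (3/2)
4. 2231.405ms @ 9/2 + 185.95ms (3/8)
5. 2417.355ms @ 39/8 + 185.95ms (3/8)
6. 2603.306ms @ 21/4 + 371.901ms (3/4)
7. 2975.207ms @ 6 + 371.901ms (3/4)
8. 3347.107ms @ 27/4 + 371.901ms (3/4)
9. 3719.008ms @ 15/2 + 743.802ms (3/2)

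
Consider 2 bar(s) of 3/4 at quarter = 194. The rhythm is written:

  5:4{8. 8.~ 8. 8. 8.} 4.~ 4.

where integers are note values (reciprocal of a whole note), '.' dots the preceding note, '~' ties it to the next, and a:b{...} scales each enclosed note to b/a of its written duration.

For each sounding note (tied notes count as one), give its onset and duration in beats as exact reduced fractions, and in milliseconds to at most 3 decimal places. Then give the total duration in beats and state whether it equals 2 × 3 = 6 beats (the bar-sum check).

1) 0.0ms=0b +185.567ms=3/5b
2) 185.567ms=3/5b +371.134ms=6/5b
3) 556.701ms=9/5b +185.567ms=3/5b
4) 742.268ms=12/5b +185.567ms=3/5b
5) 927.835ms=3b +927.835ms=3b
Σ=6b of 6 (194bpm 3/4) — PASS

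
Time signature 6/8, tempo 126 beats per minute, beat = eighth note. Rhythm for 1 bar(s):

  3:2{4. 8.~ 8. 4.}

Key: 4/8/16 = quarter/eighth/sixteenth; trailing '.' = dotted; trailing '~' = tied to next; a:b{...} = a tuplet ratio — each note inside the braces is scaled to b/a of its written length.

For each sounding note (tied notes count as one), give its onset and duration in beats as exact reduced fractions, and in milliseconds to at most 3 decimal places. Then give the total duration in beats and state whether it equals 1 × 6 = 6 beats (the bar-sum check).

1) 0.0ms=0b +952.381ms=2b
2) 952.381ms=2b +952.381ms=2b
3) 1904.762ms=4b +952.381ms=2b
Σ=6b of 6 (126bpm 6/8) — PASS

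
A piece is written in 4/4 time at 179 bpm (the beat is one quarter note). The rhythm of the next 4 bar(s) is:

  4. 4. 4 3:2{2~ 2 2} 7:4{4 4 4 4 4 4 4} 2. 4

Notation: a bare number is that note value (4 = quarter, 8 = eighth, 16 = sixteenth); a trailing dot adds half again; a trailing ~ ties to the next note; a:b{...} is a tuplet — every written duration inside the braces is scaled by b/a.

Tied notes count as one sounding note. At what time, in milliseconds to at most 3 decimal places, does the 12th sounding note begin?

note 12 onset = 80/7b = 3830.806ms

1. 0.0ms @ 0 + 502.793ms (3/2)
2. 502.793ms @ 3/2 + 502.793ms (3/2)
3. 1005.587ms @ 3 + 335.196ms (1)
4. 1340.782ms @ 4 + 893.855ms (8/3)
5. 2234.637ms @ 20/3 + 446.927ms (4/3)
6. 2681.564ms @ 8 + 191.54ms (4/7)
7. 2873.105ms @ 60/7 + 191.54ms (4/7)
8. 3064.645ms @ 64/7 + 191.54ms (4/7)
9. 3256.185ms @ 68/7 + 191.54ms (4/7)
10. 3447.725ms @ 72/7 + 191.54ms (4/7)
11. 3639.266ms @ 76/7 + 191.54ms (4/7)
12. 3830.806ms @ 80/7 + 191.54ms (4/7)
13. 4022.346ms @ 12 + 1005.587ms (3)
14. 5027.933ms @ 15 + 335.196ms (1)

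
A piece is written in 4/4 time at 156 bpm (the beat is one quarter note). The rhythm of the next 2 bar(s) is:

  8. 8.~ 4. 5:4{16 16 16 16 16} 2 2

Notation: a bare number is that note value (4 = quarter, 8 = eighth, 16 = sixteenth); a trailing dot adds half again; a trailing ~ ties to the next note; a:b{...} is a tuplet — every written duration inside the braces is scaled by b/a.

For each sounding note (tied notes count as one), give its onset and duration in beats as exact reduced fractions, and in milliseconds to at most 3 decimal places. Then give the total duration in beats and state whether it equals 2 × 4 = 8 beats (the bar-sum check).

1) 0.0ms=0b +288.462ms=3/4b
2) 288.462ms=3/4b +865.385ms=9/4b
3) 1153.846ms=3b +76.923ms=1/5b
4) 1230.769ms=16/5b +76.923ms=1/5b
5) 1307.692ms=17/5b +76.923ms=1/5b
6) 1384.615ms=18/5b +76.923ms=1/5b
7) 1461.538ms=19/5b +76.923ms=1/5b
8) 1538.462ms=4b +769.231ms=2b
9) 2307.692ms=6b +769.231ms=2b
Σ=8b of 8 (156bpm 4/4) — PASS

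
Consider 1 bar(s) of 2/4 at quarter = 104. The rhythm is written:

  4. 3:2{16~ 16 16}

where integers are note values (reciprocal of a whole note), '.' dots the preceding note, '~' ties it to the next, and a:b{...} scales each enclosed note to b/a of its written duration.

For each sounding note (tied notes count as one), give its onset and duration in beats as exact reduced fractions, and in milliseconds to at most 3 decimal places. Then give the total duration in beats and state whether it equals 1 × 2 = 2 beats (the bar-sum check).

1) 0.0ms=0b +865.385ms=3/2b
2) 865.385ms=3/2b +192.308ms=1/3b
3) 1057.692ms=11/6b +96.154ms=1/6b
Σ=2b of 2 (104bpm 2/4) — PASS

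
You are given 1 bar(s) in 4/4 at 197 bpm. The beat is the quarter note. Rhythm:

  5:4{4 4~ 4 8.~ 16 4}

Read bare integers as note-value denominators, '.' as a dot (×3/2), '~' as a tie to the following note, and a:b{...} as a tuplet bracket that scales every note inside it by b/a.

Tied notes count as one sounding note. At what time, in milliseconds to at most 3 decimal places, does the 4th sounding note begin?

note 4 onset = 16/5b = 974.619ms

1. 0.0ms @ 0 + 243.655ms (4/5)
2. 243.655ms @ 4/5 + 487.31ms (8/5)
3. 730.964ms @ 12/5 + 243.655ms (4/5)
4. 974.619ms @ 16/5 + 243.655ms (4/5)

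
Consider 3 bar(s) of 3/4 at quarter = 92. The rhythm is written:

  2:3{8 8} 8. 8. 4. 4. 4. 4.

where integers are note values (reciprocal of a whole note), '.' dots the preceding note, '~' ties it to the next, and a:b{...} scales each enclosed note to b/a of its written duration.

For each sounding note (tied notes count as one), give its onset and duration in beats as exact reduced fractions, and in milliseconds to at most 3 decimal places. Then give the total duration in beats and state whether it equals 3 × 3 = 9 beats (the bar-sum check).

1) 0.0ms=0b +489.13ms=3/4b
2) 489.13ms=3/4b +489.13ms=3/4b
3) 978.261ms=3/2b +489.13ms=3/4b
4) 1467.391ms=9/4b +489.13ms=3/4b
5) 1956.522ms=3b +978.261ms=3/2b
6) 2934.783ms=9/2b +978.261ms=3/2b
7) 3913.043ms=6b +978.261ms=3/2b
8) 4891.304ms=15/2b +978.261ms=3/2b
Σ=9b of 9 (92bpm 3/4) — PASS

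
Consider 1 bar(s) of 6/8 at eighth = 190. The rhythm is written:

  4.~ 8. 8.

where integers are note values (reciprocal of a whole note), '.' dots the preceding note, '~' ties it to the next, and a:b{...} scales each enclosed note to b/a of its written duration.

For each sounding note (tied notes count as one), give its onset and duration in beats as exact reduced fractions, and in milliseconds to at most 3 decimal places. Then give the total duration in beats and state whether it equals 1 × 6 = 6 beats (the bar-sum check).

1) 0.0ms=0b +1421.053ms=9/2b
2) 1421.053ms=9/2b +473.684ms=3/2b
Σ=6b of 6 (190bpm 6/8) — PASS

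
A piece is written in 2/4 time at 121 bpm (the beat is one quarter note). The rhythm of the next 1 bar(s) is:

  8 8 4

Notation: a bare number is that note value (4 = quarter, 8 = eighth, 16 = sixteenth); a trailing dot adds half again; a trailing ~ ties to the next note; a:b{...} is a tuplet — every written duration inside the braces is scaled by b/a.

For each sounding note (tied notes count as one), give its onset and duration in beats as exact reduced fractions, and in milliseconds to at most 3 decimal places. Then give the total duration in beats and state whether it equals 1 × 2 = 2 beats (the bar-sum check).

1) 0.0ms=0b +247.934ms=1/2b
2) 247.934ms=1/2b +247.934ms=1/2b
3) 495.868ms=1b +495.868ms=1b
Σ=2b of 2 (121bpm 2/4) — PASS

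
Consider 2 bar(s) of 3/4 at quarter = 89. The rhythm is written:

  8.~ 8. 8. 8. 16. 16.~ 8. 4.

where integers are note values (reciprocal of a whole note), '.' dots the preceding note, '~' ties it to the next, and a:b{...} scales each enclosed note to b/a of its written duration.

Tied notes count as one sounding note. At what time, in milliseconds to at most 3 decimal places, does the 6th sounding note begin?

1. 0.0ms @ 0 + 1011.236ms (3/2)
2. 1011.236ms @ 3/2 + 505.618ms (3/4)
3. 1516.854ms @ 9/4 + 505.618ms (3/4)
4. 2022.472ms @ 3 + 252.809ms (3/8)
5. 2275.281ms @ 27/8 + 758.427ms (9/8)
6. 3033.708ms @ 9/2 + 1011.236ms (3/2)

note 6 onset = 9/2b = 3033.708ms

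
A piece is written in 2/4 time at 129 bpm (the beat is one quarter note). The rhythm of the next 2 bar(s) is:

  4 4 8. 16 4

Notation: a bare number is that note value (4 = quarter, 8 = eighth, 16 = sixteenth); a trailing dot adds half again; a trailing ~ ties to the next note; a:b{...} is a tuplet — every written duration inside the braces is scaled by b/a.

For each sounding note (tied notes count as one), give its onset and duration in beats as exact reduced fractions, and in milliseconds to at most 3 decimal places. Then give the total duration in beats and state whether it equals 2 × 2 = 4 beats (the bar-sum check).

1) 0.0ms=0b +465.116ms=1b
2) 465.116ms=1b +465.116ms=1b
3) 930.233ms=2b +348.837ms=3/4b
4) 1279.07ms=11/4b +116.279ms=1/4b
5) 1395.349ms=3b +465.116ms=1b
Σ=4b of 4 (129bpm 2/4) — PASS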